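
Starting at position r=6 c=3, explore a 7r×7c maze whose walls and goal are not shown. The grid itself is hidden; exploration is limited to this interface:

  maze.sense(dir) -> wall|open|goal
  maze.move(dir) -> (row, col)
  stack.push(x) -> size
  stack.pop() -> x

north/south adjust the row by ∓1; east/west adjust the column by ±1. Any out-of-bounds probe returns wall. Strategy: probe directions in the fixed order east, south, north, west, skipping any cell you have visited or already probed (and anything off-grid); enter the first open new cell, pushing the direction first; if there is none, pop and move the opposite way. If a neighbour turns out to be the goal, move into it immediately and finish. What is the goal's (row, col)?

~$ maze.sense dir='east'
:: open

~$ stack.push x='east'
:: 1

~$ maze.move dir='east'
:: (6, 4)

~$ maze.sense dir='east'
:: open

~$ stack.push x='east'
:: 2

~$ maze.move dir='east'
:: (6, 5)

~$ maze.sense dir='east'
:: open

~$ stack.push x='east'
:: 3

~$ maze.move dir='east'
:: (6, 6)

~$ maze.sense dir='north'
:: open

~$ stack.push x='north'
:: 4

~$ maze.move dir='north'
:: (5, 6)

~$ maze.sense dir='north'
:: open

~$ stack.push x='north'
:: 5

~$ maze.move dir='north'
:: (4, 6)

~$ maze.sense dir='north'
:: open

~$ stack.push x='north'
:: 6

~$ maze.move dir='north'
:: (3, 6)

~$ maze.sense dir='north'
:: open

~$ stack.push x='north'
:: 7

~$ maze.move dir='north'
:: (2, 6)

~$ maze.sense dir='north'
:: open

~$ stack.push x='north'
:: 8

~$ maze.move dir='north'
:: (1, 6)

~$ maze.sense dir='north'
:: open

~$ stack.push x='north'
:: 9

~$ maze.move dir='north'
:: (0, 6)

~$ maze.sense dir='west'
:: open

~$ stack.push x='west'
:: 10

~$ maze.move dir='west'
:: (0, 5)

~$ maze.sense dir='south'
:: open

~$ stack.push x='south'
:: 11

~$ maze.move dir='south'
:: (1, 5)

~$ maze.sense dir='south'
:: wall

~$ maze.sense dir='west'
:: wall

~$ stack.pop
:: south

~$ maze.move dir='north'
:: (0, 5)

~$ maze.sense dir='west'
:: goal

~$ maze.move dir='west'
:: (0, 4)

Answer: (0, 4)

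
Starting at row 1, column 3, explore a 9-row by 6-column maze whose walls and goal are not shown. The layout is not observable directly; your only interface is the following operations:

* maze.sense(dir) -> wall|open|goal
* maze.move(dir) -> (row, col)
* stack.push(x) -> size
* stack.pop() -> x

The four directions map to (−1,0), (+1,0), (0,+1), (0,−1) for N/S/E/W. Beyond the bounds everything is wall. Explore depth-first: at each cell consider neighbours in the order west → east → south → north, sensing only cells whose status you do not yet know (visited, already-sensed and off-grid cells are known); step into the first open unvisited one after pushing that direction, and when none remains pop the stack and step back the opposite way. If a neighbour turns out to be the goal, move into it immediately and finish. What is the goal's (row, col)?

> maze.sense dir='west'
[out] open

> stack.push x='west'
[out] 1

> maze.move dir='west'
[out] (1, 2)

> maze.sense dir='west'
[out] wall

> maze.sense dir='south'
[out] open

> stack.push x='south'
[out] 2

> maze.move dir='south'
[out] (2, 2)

> maze.sense dir='west'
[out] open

> stack.push x='west'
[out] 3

> maze.move dir='west'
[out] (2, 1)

> maze.sense dir='west'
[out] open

> stack.push x='west'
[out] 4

> maze.move dir='west'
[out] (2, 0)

> maze.sense dir='south'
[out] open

> stack.push x='south'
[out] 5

> maze.move dir='south'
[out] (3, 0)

> maze.sense dir='east'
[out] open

> stack.push x='east'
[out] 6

> maze.move dir='east'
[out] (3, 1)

> maze.sense dir='east'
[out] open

> stack.push x='east'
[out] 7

> maze.move dir='east'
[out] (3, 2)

> maze.sense dir='east'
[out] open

> stack.push x='east'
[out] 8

> maze.move dir='east'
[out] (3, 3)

> maze.sense dir='east'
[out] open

> stack.push x='east'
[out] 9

> maze.move dir='east'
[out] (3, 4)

> maze.sense dir='east'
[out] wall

> maze.sense dir='south'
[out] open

> stack.push x='south'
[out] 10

> maze.move dir='south'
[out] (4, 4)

> maze.sense dir='west'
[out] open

> stack.push x='west'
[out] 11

> maze.move dir='west'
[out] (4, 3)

> maze.sense dir='west'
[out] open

> stack.push x='west'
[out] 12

> maze.move dir='west'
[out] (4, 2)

> maze.sense dir='west'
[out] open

> stack.push x='west'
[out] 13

> maze.move dir='west'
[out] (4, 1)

> maze.sense dir='west'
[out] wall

> maze.sense dir='south'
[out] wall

> stack.pop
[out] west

> maze.move dir='east'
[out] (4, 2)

> maze.sense dir='south'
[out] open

> stack.push x='south'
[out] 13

> maze.move dir='south'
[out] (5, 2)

> maze.sense dir='east'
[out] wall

> maze.sense dir='south'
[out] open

> stack.push x='south'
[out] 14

> maze.move dir='south'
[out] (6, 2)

> maze.sense dir='west'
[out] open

> stack.push x='west'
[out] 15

> maze.move dir='west'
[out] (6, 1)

> maze.sense dir='west'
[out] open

> stack.push x='west'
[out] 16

> maze.move dir='west'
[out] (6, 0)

> maze.sense dir='south'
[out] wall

> maze.sense dir='north'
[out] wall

> stack.pop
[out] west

> maze.move dir='east'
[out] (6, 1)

> maze.sense dir='south'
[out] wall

> stack.pop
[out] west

> maze.move dir='east'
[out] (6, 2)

> maze.sense dir='east'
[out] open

> stack.push x='east'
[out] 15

> maze.move dir='east'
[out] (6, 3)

> maze.sense dir='east'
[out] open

> stack.push x='east'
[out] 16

> maze.move dir='east'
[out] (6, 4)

> maze.sense dir='east'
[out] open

> stack.push x='east'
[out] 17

> maze.move dir='east'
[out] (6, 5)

> maze.sense dir='south'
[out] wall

> maze.sense dir='north'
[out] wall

> stack.pop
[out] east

> maze.move dir='west'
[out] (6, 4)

> maze.sense dir='south'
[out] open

> stack.push x='south'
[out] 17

> maze.move dir='south'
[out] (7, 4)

> maze.sense dir='west'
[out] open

> stack.push x='west'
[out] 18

> maze.move dir='west'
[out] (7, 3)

> maze.sense dir='west'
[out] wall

> maze.sense dir='south'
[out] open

> stack.push x='south'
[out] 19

> maze.move dir='south'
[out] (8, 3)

> maze.sense dir='west'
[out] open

> stack.push x='west'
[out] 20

> maze.move dir='west'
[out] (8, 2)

> maze.sense dir='west'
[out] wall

> stack.pop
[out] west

> maze.move dir='east'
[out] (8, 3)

> maze.sense dir='east'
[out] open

> stack.push x='east'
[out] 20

> maze.move dir='east'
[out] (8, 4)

> maze.sense dir='east'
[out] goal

> maze.move dir='east'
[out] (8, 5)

Answer: (8, 5)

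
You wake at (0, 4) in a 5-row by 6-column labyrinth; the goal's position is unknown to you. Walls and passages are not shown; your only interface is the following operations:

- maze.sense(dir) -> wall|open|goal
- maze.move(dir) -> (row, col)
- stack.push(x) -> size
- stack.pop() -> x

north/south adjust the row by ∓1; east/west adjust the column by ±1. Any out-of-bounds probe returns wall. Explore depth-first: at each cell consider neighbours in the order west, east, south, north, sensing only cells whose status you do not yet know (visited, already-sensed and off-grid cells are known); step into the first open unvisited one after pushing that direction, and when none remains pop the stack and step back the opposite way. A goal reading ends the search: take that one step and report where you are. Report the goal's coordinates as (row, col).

Invoking sense(dir: west), which returns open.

I call push(x: west), yielding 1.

Invoking move(dir: west), and get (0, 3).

I call sense(dir: west), — result: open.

Using push(x: west), : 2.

Invoking move(dir: west), which returns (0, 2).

Calling sense(dir: west), giving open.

I invoke push(x: west), and observe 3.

I run move(dir: west), and observe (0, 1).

I call sense(dir: west), which returns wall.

Invoking sense(dir: south), giving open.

I try push(x: south), and see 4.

Invoking move(dir: south), which returns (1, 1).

Invoking sense(dir: west), → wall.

I invoke sense(dir: east), → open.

I try push(x: east), yielding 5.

Calling move(dir: east), and get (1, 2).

I run sense(dir: east), yielding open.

Calling push(x: east), and see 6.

Now I run move(dir: east), and see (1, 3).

Next I call sense(dir: east), and get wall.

Then sense(dir: south), → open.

I use push(x: south), → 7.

I try move(dir: south), and get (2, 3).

Invoking sense(dir: west), and see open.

I use push(x: west), : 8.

Next I call move(dir: west), and observe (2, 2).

Calling sense(dir: west), which returns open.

Invoking push(x: west), and get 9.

Invoking move(dir: west), giving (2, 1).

Invoking sense(dir: west), and see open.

I invoke push(x: west), : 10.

I call move(dir: west), which returns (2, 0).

I call sense(dir: south), → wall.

Invoking pop, which returns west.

Calling move(dir: east), yielding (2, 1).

I run sense(dir: south), — result: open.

Now I run push(x: south), giving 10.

I run move(dir: south), yielding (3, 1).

I try sense(dir: east), which returns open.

I invoke push(x: east), which returns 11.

Next I call move(dir: east), : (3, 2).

I run sense(dir: east), giving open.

I call push(x: east), — result: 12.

I use move(dir: east), and get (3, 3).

I run sense(dir: east), — result: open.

Invoking push(x: east), : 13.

Next I call move(dir: east), which returns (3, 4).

I use sense(dir: east), and see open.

Calling push(x: east), : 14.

I use move(dir: east), — result: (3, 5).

I use sense(dir: south), yielding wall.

Using sense(dir: north), — result: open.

I run push(x: north), which returns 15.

Invoking move(dir: north), and get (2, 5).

Then sense(dir: west), — result: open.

I try push(x: west), which returns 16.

I use move(dir: west), giving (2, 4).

Calling pop, — result: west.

Next I call move(dir: east), and get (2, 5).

I invoke sense(dir: north), : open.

I use push(x: north), giving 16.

I invoke move(dir: north), → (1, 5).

Using sense(dir: north), giving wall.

Next I call pop(), and observe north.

Invoking move(dir: south), → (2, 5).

I try pop, and observe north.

Calling move(dir: south), and see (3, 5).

I invoke pop(), which returns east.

I invoke move(dir: west), giving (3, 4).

Next I call sense(dir: south), → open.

I invoke push(x: south), and get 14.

Using move(dir: south), giving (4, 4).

Now I run sense(dir: west), and see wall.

I try pop, : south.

Using move(dir: north), → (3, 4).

I invoke pop(), and see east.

Then move(dir: west), which returns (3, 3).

Using pop, yielding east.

Now I run move(dir: west), : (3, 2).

Now I run sense(dir: south), — result: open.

Using push(x: south), and see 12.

I use move(dir: south), which returns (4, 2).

I invoke sense(dir: west), and see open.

I invoke push(x: west), and get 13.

I run move(dir: west), → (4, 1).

I invoke sense(dir: west), : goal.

Now I run move(dir: west), yielding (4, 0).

Answer: (4, 0)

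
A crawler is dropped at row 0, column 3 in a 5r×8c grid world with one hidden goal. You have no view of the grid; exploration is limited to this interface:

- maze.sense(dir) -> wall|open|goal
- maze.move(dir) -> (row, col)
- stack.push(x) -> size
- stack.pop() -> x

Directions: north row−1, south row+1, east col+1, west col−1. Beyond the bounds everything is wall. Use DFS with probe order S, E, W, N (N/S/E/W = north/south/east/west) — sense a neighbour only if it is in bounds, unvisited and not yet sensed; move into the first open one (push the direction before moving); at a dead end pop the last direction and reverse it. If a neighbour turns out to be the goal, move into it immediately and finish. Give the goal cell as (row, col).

# 1. sense(south) == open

# 2. push(south) == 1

# 3. move(south) == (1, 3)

# 4. sense(south) == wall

# 5. sense(east) == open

# 6. push(east) == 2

# 7. move(east) == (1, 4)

# 8. sense(south) == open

# 9. push(south) == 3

# 10. move(south) == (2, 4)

# 11. sense(south) == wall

# 12. sense(east) == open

# 13. push(east) == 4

# 14. move(east) == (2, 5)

# 15. sense(south) == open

# 16. push(south) == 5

# 17. move(south) == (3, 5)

# 18. sense(south) == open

# 19. push(south) == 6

# 20. move(south) == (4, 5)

# 21. sense(east) == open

# 22. push(east) == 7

# 23. move(east) == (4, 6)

# 24. sense(east) == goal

# 25. move(east) == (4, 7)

Answer: (4, 7)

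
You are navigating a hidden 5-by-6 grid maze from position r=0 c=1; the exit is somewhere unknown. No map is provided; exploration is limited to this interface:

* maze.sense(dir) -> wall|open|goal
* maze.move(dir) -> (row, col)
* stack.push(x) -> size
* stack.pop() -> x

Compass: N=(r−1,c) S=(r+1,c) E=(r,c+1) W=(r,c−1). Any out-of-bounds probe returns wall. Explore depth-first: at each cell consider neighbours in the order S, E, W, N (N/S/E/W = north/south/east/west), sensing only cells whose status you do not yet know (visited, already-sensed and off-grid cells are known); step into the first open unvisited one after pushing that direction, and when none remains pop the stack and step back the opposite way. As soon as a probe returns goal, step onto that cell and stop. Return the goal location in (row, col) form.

I invoke sense passing dir: south, and get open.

I use push passing x: south, and get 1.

I call move passing dir: south, which returns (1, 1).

I invoke sense passing dir: south, → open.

Next I call push passing x: south, : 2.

Invoking move passing dir: south, and observe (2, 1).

I invoke sense passing dir: south, → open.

I use push passing x: south, : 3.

Calling move passing dir: south, yielding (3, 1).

I try sense passing dir: south, and see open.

Invoking push passing x: south, and observe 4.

I invoke move passing dir: south, and see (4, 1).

Next I call sense passing dir: east, and observe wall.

I invoke sense passing dir: west, and observe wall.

I try pop(), — result: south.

Using move passing dir: north, giving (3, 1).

Using sense passing dir: east, : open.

I run push passing x: east, : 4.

Invoking move passing dir: east, — result: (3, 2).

Calling sense passing dir: east, and observe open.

Calling push passing x: east, yielding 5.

Using move passing dir: east, and see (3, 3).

I invoke sense passing dir: south, — result: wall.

Now I run sense passing dir: east, — result: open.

Using push passing x: east, and get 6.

I use move passing dir: east, and observe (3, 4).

Using sense passing dir: south, — result: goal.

I call move passing dir: south, : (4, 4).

Answer: (4, 4)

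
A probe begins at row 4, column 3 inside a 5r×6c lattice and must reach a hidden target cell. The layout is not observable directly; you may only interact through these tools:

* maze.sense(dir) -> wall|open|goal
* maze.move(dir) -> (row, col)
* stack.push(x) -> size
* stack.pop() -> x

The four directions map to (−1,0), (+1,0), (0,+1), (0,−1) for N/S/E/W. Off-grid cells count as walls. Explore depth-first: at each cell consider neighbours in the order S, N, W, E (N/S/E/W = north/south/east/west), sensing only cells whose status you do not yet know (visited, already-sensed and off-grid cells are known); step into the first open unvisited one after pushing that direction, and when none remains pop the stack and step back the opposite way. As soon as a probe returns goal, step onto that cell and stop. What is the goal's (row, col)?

Do: maze.sense[dir='north']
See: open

Do: stack.push[x='north']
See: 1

Do: maze.move[dir='north']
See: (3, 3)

Do: maze.sense[dir='north']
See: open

Do: stack.push[x='north']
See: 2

Do: maze.move[dir='north']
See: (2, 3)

Do: maze.sense[dir='north']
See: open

Do: stack.push[x='north']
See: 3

Do: maze.move[dir='north']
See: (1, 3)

Do: maze.sense[dir='north']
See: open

Do: stack.push[x='north']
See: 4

Do: maze.move[dir='north']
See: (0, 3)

Do: maze.sense[dir='west']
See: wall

Do: maze.sense[dir='east']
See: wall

Do: stack.pop[]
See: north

Do: maze.move[dir='south']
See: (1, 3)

Do: maze.sense[dir='west']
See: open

Do: stack.push[x='west']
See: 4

Do: maze.move[dir='west']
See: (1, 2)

Do: maze.sense[dir='south']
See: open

Do: stack.push[x='south']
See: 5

Do: maze.move[dir='south']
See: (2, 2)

Do: maze.sense[dir='south']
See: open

Do: stack.push[x='south']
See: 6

Do: maze.move[dir='south']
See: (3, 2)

Do: maze.sense[dir='south']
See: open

Do: stack.push[x='south']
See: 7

Do: maze.move[dir='south']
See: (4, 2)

Do: maze.sense[dir='west']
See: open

Do: stack.push[x='west']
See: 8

Do: maze.move[dir='west']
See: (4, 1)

Do: maze.sense[dir='north']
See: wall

Do: maze.sense[dir='west']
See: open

Do: stack.push[x='west']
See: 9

Do: maze.move[dir='west']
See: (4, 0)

Do: maze.sense[dir='north']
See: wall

Do: stack.pop[]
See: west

Do: maze.move[dir='east']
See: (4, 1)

Do: stack.pop[]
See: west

Do: maze.move[dir='east']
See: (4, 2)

Do: stack.pop[]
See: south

Do: maze.move[dir='north']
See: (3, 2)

Do: stack.pop[]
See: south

Do: maze.move[dir='north']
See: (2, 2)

Do: maze.sense[dir='west']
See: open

Do: stack.push[x='west']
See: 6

Do: maze.move[dir='west']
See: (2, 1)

Do: maze.sense[dir='north']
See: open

Do: stack.push[x='north']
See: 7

Do: maze.move[dir='north']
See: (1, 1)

Do: maze.sense[dir='north']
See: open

Do: stack.push[x='north']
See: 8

Do: maze.move[dir='north']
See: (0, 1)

Do: maze.sense[dir='west']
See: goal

Do: maze.move[dir='west']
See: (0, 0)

Answer: (0, 0)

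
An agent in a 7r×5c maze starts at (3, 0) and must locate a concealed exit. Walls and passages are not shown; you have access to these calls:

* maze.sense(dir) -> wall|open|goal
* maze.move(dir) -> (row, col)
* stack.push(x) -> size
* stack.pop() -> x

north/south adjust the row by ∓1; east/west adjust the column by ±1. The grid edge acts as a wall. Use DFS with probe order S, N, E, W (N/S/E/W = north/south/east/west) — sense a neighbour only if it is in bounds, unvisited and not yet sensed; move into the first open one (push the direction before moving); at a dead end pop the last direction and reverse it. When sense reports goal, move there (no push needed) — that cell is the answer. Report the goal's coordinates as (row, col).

Action: sense[dir→south]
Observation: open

Action: push[x→south]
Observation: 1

Action: move[dir→south]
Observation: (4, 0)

Action: sense[dir→south]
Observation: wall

Action: sense[dir→east]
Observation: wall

Action: pop[]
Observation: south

Action: move[dir→north]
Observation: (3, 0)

Action: sense[dir→north]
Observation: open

Action: push[x→north]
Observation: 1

Action: move[dir→north]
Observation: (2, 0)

Action: sense[dir→north]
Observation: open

Action: push[x→north]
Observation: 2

Action: move[dir→north]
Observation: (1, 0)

Action: sense[dir→north]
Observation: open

Action: push[x→north]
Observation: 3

Action: move[dir→north]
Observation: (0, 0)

Action: sense[dir→east]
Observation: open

Action: push[x→east]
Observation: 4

Action: move[dir→east]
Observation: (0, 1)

Action: sense[dir→south]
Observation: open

Action: push[x→south]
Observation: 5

Action: move[dir→south]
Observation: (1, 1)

Action: sense[dir→south]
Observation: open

Action: push[x→south]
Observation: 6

Action: move[dir→south]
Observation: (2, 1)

Action: sense[dir→south]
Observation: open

Action: push[x→south]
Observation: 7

Action: move[dir→south]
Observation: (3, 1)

Action: sense[dir→east]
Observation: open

Action: push[x→east]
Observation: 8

Action: move[dir→east]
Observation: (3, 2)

Action: sense[dir→south]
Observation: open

Action: push[x→south]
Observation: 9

Action: move[dir→south]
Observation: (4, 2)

Action: sense[dir→south]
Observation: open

Action: push[x→south]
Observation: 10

Action: move[dir→south]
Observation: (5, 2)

Action: sense[dir→south]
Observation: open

Action: push[x→south]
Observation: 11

Action: move[dir→south]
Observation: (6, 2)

Action: sense[dir→east]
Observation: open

Action: push[x→east]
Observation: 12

Action: move[dir→east]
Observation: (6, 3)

Action: sense[dir→north]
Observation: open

Action: push[x→north]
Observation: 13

Action: move[dir→north]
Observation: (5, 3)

Action: sense[dir→north]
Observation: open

Action: push[x→north]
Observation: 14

Action: move[dir→north]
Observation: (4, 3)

Action: sense[dir→north]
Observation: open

Action: push[x→north]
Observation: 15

Action: move[dir→north]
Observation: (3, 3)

Action: sense[dir→north]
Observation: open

Action: push[x→north]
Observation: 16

Action: move[dir→north]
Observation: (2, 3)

Action: sense[dir→north]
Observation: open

Action: push[x→north]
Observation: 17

Action: move[dir→north]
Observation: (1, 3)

Action: sense[dir→north]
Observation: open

Action: push[x→north]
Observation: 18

Action: move[dir→north]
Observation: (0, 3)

Action: sense[dir→east]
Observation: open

Action: push[x→east]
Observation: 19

Action: move[dir→east]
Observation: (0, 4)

Action: sense[dir→south]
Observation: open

Action: push[x→south]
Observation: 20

Action: move[dir→south]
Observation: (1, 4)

Action: sense[dir→south]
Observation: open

Action: push[x→south]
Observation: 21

Action: move[dir→south]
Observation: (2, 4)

Action: sense[dir→south]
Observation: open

Action: push[x→south]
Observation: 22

Action: move[dir→south]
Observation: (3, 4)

Action: sense[dir→south]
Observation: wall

Action: pop[]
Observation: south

Action: move[dir→north]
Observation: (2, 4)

Action: pop[]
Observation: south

Action: move[dir→north]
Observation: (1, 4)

Action: pop[]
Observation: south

Action: move[dir→north]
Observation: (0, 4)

Action: pop[]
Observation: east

Action: move[dir→west]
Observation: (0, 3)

Action: sense[dir→west]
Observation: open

Action: push[x→west]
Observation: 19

Action: move[dir→west]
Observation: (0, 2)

Action: sense[dir→south]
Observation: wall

Action: pop[]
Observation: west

Action: move[dir→east]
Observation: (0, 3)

Action: pop[]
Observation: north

Action: move[dir→south]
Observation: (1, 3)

Action: pop[]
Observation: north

Action: move[dir→south]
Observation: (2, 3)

Action: sense[dir→west]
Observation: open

Action: push[x→west]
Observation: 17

Action: move[dir→west]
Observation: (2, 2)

Action: pop[]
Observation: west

Action: move[dir→east]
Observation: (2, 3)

Action: pop[]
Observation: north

Action: move[dir→south]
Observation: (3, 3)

Action: pop[]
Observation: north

Action: move[dir→south]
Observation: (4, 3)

Action: pop[]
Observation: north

Action: move[dir→south]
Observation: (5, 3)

Action: sense[dir→east]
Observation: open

Action: push[x→east]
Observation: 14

Action: move[dir→east]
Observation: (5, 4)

Action: sense[dir→south]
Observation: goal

Action: move[dir→south]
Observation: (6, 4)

Answer: (6, 4)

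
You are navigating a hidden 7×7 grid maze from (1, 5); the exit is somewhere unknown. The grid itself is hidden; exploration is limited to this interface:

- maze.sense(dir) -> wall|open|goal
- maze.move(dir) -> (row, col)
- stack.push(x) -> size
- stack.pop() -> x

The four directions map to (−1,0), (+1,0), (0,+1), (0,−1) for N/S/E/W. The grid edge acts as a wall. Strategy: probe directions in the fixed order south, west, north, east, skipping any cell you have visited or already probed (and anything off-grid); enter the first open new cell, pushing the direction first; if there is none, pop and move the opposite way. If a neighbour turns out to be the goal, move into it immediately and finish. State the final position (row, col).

Action: maze.sense[dir: south]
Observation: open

Action: stack.push[x: south]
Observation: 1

Action: maze.move[dir: south]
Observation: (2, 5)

Action: maze.sense[dir: south]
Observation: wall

Action: maze.sense[dir: west]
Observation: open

Action: stack.push[x: west]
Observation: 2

Action: maze.move[dir: west]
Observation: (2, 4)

Action: maze.sense[dir: south]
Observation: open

Action: stack.push[x: south]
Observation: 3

Action: maze.move[dir: south]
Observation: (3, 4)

Action: maze.sense[dir: south]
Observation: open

Action: stack.push[x: south]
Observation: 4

Action: maze.move[dir: south]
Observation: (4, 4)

Action: maze.sense[dir: south]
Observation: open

Action: stack.push[x: south]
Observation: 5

Action: maze.move[dir: south]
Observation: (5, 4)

Action: maze.sense[dir: south]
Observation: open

Action: stack.push[x: south]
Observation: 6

Action: maze.move[dir: south]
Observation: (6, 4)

Action: maze.sense[dir: west]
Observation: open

Action: stack.push[x: west]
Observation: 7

Action: maze.move[dir: west]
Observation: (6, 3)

Action: maze.sense[dir: west]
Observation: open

Action: stack.push[x: west]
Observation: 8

Action: maze.move[dir: west]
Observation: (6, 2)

Action: maze.sense[dir: west]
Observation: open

Action: stack.push[x: west]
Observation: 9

Action: maze.move[dir: west]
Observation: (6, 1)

Action: maze.sense[dir: west]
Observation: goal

Action: maze.move[dir: west]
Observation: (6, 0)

Answer: (6, 0)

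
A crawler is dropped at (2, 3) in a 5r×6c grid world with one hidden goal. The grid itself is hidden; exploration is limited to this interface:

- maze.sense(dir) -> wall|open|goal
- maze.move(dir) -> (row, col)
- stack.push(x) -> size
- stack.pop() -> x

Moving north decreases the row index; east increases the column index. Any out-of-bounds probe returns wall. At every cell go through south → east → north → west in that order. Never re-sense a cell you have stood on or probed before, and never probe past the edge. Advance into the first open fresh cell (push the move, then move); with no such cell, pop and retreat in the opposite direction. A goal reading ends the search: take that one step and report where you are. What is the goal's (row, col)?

$ maze.sense south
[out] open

$ stack.push south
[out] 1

$ maze.move south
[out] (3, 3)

$ maze.sense south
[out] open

$ stack.push south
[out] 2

$ maze.move south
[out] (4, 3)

$ maze.sense east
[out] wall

$ maze.sense west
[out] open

$ stack.push west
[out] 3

$ maze.move west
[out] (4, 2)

$ maze.sense north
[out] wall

$ maze.sense west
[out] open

$ stack.push west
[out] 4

$ maze.move west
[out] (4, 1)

$ maze.sense north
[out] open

$ stack.push north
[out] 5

$ maze.move north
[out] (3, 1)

$ maze.sense north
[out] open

$ stack.push north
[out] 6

$ maze.move north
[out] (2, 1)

$ maze.sense east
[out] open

$ stack.push east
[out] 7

$ maze.move east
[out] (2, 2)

$ maze.sense north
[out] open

$ stack.push north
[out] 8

$ maze.move north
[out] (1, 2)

$ maze.sense east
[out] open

$ stack.push east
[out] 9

$ maze.move east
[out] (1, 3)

$ maze.sense east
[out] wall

$ maze.sense north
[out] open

$ stack.push north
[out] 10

$ maze.move north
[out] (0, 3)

$ maze.sense east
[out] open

$ stack.push east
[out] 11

$ maze.move east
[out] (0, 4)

$ maze.sense east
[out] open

$ stack.push east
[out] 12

$ maze.move east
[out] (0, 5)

$ maze.sense south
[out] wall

$ stack.pop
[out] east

$ maze.move west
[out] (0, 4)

$ stack.pop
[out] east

$ maze.move west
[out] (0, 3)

$ maze.sense west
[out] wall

$ stack.pop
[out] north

$ maze.move south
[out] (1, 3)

$ stack.pop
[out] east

$ maze.move west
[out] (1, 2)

$ maze.sense west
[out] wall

$ stack.pop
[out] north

$ maze.move south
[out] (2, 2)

$ stack.pop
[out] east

$ maze.move west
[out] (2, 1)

$ maze.sense west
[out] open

$ stack.push west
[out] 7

$ maze.move west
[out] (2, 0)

$ maze.sense south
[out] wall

$ maze.sense north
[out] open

$ stack.push north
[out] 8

$ maze.move north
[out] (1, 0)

$ maze.sense north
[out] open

$ stack.push north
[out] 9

$ maze.move north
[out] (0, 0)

$ maze.sense east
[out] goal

$ maze.move east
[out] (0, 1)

Answer: (0, 1)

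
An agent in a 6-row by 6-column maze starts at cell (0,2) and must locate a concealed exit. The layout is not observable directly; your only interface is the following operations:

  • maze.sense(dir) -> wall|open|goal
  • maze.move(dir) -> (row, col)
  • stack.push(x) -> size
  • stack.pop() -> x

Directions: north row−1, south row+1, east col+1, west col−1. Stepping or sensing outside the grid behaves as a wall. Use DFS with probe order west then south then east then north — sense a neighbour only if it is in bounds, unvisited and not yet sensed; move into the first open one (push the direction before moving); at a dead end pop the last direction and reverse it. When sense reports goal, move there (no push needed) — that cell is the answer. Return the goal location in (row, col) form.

[in] maze.sense dir→west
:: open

[in] stack.push x→west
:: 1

[in] maze.move dir→west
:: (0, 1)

[in] maze.sense dir→west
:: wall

[in] maze.sense dir→south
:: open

[in] stack.push x→south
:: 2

[in] maze.move dir→south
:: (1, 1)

[in] maze.sense dir→west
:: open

[in] stack.push x→west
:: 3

[in] maze.move dir→west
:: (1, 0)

[in] maze.sense dir→south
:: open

[in] stack.push x→south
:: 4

[in] maze.move dir→south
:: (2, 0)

[in] maze.sense dir→south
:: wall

[in] maze.sense dir→east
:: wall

[in] stack.pop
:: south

[in] maze.move dir→north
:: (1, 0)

[in] stack.pop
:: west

[in] maze.move dir→east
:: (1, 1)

[in] maze.sense dir→east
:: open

[in] stack.push x→east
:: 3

[in] maze.move dir→east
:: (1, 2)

[in] maze.sense dir→south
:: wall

[in] maze.sense dir→east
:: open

[in] stack.push x→east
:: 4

[in] maze.move dir→east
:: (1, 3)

[in] maze.sense dir→south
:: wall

[in] maze.sense dir→east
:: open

[in] stack.push x→east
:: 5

[in] maze.move dir→east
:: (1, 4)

[in] maze.sense dir→south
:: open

[in] stack.push x→south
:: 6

[in] maze.move dir→south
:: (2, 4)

[in] maze.sense dir→south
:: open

[in] stack.push x→south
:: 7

[in] maze.move dir→south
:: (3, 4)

[in] maze.sense dir→west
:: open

[in] stack.push x→west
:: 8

[in] maze.move dir→west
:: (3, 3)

[in] maze.sense dir→west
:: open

[in] stack.push x→west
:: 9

[in] maze.move dir→west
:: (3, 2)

[in] maze.sense dir→west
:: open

[in] stack.push x→west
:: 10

[in] maze.move dir→west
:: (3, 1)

[in] maze.sense dir→south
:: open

[in] stack.push x→south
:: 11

[in] maze.move dir→south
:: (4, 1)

[in] maze.sense dir→west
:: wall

[in] maze.sense dir→south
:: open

[in] stack.push x→south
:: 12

[in] maze.move dir→south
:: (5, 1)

[in] maze.sense dir→west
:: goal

[in] maze.move dir→west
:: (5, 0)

Answer: (5, 0)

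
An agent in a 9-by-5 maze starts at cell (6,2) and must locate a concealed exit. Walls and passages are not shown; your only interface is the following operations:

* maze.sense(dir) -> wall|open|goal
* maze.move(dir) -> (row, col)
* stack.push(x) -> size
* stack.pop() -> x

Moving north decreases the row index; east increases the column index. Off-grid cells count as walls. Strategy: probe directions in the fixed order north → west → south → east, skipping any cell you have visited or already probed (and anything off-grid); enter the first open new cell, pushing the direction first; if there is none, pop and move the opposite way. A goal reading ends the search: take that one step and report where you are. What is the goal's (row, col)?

>> maze.sense(north)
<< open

>> stack.push(north)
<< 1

>> maze.move(north)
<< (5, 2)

>> maze.sense(north)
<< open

>> stack.push(north)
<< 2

>> maze.move(north)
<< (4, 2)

>> maze.sense(north)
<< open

>> stack.push(north)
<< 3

>> maze.move(north)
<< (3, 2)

>> maze.sense(north)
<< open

>> stack.push(north)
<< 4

>> maze.move(north)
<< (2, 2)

>> maze.sense(north)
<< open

>> stack.push(north)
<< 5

>> maze.move(north)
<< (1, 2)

>> maze.sense(north)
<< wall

>> maze.sense(west)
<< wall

>> maze.sense(east)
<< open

>> stack.push(east)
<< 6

>> maze.move(east)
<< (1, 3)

>> maze.sense(north)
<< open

>> stack.push(north)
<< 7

>> maze.move(north)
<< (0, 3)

>> maze.sense(east)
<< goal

>> maze.move(east)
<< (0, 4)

Answer: (0, 4)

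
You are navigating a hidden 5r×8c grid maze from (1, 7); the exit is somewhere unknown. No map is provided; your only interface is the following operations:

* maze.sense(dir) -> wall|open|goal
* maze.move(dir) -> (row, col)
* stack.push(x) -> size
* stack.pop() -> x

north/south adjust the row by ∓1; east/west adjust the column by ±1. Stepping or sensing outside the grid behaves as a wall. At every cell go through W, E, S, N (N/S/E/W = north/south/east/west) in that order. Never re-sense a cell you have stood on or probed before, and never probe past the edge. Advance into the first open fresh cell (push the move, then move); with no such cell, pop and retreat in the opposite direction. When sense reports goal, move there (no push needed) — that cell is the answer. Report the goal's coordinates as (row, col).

CALL sense[west]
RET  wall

CALL sense[south]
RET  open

CALL push[south]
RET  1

CALL move[south]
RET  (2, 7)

CALL sense[west]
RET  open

CALL push[west]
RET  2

CALL move[west]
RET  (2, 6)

CALL sense[west]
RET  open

CALL push[west]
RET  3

CALL move[west]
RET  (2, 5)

CALL sense[west]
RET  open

CALL push[west]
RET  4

CALL move[west]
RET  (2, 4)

CALL sense[west]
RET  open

CALL push[west]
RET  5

CALL move[west]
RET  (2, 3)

CALL sense[west]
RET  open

CALL push[west]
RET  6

CALL move[west]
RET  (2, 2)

CALL sense[west]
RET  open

CALL push[west]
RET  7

CALL move[west]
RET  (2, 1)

CALL sense[west]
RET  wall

CALL sense[south]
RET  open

CALL push[south]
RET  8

CALL move[south]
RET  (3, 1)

CALL sense[west]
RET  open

CALL push[west]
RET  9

CALL move[west]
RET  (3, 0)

CALL sense[south]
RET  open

CALL push[south]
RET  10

CALL move[south]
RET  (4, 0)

CALL sense[east]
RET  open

CALL push[east]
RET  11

CALL move[east]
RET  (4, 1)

CALL sense[east]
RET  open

CALL push[east]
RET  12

CALL move[east]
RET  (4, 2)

CALL sense[east]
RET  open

CALL push[east]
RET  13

CALL move[east]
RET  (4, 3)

CALL sense[east]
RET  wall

CALL sense[north]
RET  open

CALL push[north]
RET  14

CALL move[north]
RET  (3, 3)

CALL sense[west]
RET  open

CALL push[west]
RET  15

CALL move[west]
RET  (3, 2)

CALL pop[]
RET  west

CALL move[east]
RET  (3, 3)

CALL sense[east]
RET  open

CALL push[east]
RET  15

CALL move[east]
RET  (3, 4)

CALL sense[east]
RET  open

CALL push[east]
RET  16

CALL move[east]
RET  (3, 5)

CALL sense[east]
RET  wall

CALL sense[south]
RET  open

CALL push[south]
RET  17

CALL move[south]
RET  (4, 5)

CALL sense[east]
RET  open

CALL push[east]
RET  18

CALL move[east]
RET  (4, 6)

CALL sense[east]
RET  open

CALL push[east]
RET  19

CALL move[east]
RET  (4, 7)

CALL sense[north]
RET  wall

CALL pop[]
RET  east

CALL move[west]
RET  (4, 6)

CALL pop[]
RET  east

CALL move[west]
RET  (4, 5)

CALL pop[]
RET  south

CALL move[north]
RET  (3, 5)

CALL pop[]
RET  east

CALL move[west]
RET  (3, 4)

CALL pop[]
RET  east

CALL move[west]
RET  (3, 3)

CALL pop[]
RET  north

CALL move[south]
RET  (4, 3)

CALL pop[]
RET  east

CALL move[west]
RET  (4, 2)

CALL pop[]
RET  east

CALL move[west]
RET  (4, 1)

CALL pop[]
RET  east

CALL move[west]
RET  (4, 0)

CALL pop[]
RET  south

CALL move[north]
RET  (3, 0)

CALL pop[]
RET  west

CALL move[east]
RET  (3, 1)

CALL pop[]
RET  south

CALL move[north]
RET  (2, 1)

CALL sense[north]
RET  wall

CALL pop[]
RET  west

CALL move[east]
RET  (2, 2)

CALL sense[north]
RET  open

CALL push[north]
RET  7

CALL move[north]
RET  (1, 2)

CALL sense[east]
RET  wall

CALL sense[north]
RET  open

CALL push[north]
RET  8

CALL move[north]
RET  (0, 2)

CALL sense[west]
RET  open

CALL push[west]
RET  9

CALL move[west]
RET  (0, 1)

CALL sense[west]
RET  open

CALL push[west]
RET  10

CALL move[west]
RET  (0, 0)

CALL sense[south]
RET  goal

CALL move[south]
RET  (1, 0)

Answer: (1, 0)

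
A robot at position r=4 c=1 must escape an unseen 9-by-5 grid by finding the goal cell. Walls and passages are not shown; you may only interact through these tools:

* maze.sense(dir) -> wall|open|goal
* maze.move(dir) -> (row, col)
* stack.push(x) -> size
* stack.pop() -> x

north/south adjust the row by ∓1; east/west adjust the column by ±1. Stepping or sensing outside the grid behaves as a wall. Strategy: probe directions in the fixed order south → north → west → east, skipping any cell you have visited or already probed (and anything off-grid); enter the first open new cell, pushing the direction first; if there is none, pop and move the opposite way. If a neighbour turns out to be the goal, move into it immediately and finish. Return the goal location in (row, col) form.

-- 1. maze.sense(dir=south) : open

-- 2. stack.push(x=south) : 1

-- 3. maze.move(dir=south) : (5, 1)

-- 4. maze.sense(dir=south) : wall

-- 5. maze.sense(dir=west) : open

-- 6. stack.push(x=west) : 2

-- 7. maze.move(dir=west) : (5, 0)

-- 8. maze.sense(dir=south) : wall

-- 9. maze.sense(dir=north) : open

-- 10. stack.push(x=north) : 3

-- 11. maze.move(dir=north) : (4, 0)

-- 12. maze.sense(dir=north) : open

-- 13. stack.push(x=north) : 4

-- 14. maze.move(dir=north) : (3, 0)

-- 15. maze.sense(dir=north) : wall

-- 16. maze.sense(dir=east) : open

-- 17. stack.push(x=east) : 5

-- 18. maze.move(dir=east) : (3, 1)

-- 19. maze.sense(dir=north) : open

-- 20. stack.push(x=north) : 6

-- 21. maze.move(dir=north) : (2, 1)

-- 22. maze.sense(dir=north) : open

-- 23. stack.push(x=north) : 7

-- 24. maze.move(dir=north) : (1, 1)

-- 25. maze.sense(dir=north) : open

-- 26. stack.push(x=north) : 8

-- 27. maze.move(dir=north) : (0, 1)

-- 28. maze.sense(dir=west) : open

-- 29. stack.push(x=west) : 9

-- 30. maze.move(dir=west) : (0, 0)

-- 31. maze.sense(dir=south) : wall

-- 32. stack.pop() : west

-- 33. maze.move(dir=east) : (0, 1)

-- 34. maze.sense(dir=east) : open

-- 35. stack.push(x=east) : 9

-- 36. maze.move(dir=east) : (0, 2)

-- 37. maze.sense(dir=south) : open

-- 38. stack.push(x=south) : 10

-- 39. maze.move(dir=south) : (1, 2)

-- 40. maze.sense(dir=south) : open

-- 41. stack.push(x=south) : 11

-- 42. maze.move(dir=south) : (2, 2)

-- 43. maze.sense(dir=south) : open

-- 44. stack.push(x=south) : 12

-- 45. maze.move(dir=south) : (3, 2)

-- 46. maze.sense(dir=south) : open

-- 47. stack.push(x=south) : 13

-- 48. maze.move(dir=south) : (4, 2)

-- 49. maze.sense(dir=south) : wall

-- 50. maze.sense(dir=east) : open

-- 51. stack.push(x=east) : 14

-- 52. maze.move(dir=east) : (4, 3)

-- 53. maze.sense(dir=south) : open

-- 54. stack.push(x=south) : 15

-- 55. maze.move(dir=south) : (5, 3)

-- 56. maze.sense(dir=south) : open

-- 57. stack.push(x=south) : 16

-- 58. maze.move(dir=south) : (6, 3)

-- 59. maze.sense(dir=south) : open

-- 60. stack.push(x=south) : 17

-- 61. maze.move(dir=south) : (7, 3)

-- 62. maze.sense(dir=south) : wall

-- 63. maze.sense(dir=west) : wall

-- 64. maze.sense(dir=east) : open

-- 65. stack.push(x=east) : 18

-- 66. maze.move(dir=east) : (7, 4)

-- 67. maze.sense(dir=south) : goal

-- 68. maze.move(dir=south) : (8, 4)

Answer: (8, 4)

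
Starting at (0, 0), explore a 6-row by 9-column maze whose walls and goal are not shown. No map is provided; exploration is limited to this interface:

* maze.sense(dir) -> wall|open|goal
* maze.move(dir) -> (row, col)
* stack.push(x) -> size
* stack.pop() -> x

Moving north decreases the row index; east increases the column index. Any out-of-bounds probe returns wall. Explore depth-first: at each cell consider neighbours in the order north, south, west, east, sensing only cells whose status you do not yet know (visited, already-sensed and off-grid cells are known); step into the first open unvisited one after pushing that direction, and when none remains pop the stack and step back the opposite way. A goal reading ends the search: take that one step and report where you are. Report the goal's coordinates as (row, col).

% maze.sense south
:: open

% stack.push south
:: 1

% maze.move south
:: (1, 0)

% maze.sense south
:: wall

% maze.sense east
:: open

% stack.push east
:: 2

% maze.move east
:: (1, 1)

% maze.sense north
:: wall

% maze.sense south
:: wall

% maze.sense east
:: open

% stack.push east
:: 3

% maze.move east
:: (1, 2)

% maze.sense north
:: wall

% maze.sense south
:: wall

% maze.sense east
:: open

% stack.push east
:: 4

% maze.move east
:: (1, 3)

% maze.sense north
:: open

% stack.push north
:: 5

% maze.move north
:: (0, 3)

% maze.sense east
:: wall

% stack.pop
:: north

% maze.move south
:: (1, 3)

% maze.sense south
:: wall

% maze.sense east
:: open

% stack.push east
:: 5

% maze.move east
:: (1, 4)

% maze.sense south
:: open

% stack.push south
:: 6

% maze.move south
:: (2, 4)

% maze.sense south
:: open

% stack.push south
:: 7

% maze.move south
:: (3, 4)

% maze.sense south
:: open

% stack.push south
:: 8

% maze.move south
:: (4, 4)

% maze.sense south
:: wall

% maze.sense west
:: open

% stack.push west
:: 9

% maze.move west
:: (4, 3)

% maze.sense north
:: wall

% maze.sense south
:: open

% stack.push south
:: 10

% maze.move south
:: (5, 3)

% maze.sense west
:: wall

% stack.pop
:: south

% maze.move north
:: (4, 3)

% maze.sense west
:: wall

% stack.pop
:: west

% maze.move east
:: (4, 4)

% maze.sense east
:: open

% stack.push east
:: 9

% maze.move east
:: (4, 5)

% maze.sense north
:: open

% stack.push north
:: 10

% maze.move north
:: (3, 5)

% maze.sense north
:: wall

% maze.sense east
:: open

% stack.push east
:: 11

% maze.move east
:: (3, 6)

% maze.sense north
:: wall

% maze.sense south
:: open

% stack.push south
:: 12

% maze.move south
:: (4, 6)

% maze.sense south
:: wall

% maze.sense east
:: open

% stack.push east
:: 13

% maze.move east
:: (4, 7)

% maze.sense north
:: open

% stack.push north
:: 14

% maze.move north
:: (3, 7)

% maze.sense north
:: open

% stack.push north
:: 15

% maze.move north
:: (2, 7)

% maze.sense north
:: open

% stack.push north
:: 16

% maze.move north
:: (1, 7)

% maze.sense north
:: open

% stack.push north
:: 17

% maze.move north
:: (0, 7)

% maze.sense west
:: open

% stack.push west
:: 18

% maze.move west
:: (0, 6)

% maze.sense south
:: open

% stack.push south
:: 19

% maze.move south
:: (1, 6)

% maze.sense west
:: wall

% stack.pop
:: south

% maze.move north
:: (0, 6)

% maze.sense west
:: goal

% maze.move west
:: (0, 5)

Answer: (0, 5)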